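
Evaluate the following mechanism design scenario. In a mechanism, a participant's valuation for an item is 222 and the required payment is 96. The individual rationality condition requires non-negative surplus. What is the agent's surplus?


Step 1: Surplus = value - payment = 222 - 96 = 126
Step 2: IR is satisfied (surplus >= 0)

126


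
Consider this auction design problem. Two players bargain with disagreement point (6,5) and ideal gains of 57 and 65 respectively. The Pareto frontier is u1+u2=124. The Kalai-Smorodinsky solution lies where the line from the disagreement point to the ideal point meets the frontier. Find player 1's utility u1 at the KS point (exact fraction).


Step 1: At the KS point, (u1-d1)/r1 = (u2-d2)/r2 = t and u1+u2 = 124
Step 2: u1 = d1 + r1*t and u2 = d2 + r2*t, so (d1 + r1*t) + (d2 + r2*t) = 124
Step 3: t = (124 - 6 - 5)/(57 + 65) = 113/122
Step 4: u1 = d1 + r1*t = 6 + 57 * 113/122 = 7173/122
Step 5: (Check: u2 = d2 + r2*t = 7955/122; u1+u2 = 7173/122 + 7955/122 = 124, on the frontier.)

7173/122


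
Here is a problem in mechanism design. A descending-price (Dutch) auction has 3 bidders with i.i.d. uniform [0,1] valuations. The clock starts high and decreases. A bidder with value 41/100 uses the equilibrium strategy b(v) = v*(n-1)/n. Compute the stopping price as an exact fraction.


Step 1: Dutch auctions are strategically equivalent to first-price auctions
Step 2: The equilibrium bid is b(v) = v*(n-1)/n
Step 3: b = 41/100 * 2/3
Step 4: b = 41/150

41/150


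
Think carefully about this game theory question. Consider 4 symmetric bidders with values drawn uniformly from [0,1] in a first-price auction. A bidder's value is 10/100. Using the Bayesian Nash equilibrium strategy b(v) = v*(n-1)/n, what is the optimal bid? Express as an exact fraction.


Step 1: The symmetric BNE bidding function is b(v) = v * (n-1) / n
Step 2: Substitute v = 1/10 and n = 4
Step 3: b = 1/10 * 3/4
Step 4: b = 3/40

3/40


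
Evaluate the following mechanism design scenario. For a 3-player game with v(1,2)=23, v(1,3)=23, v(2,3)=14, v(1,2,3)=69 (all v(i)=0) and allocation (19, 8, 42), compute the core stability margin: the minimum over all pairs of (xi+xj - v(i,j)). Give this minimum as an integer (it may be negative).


Step 1: Slack for coalition (1,2): x1+x2 - v12 = 27 - 23 = 4
Step 2: Slack for coalition (1,3): x1+x3 - v13 = 61 - 23 = 38
Step 3: Slack for coalition (2,3): x2+x3 - v23 = 50 - 14 = 36
Step 4: Minimum slack = min(4, 38, 36) = 4, attained by (1,2); no pair can gain by deviating, so the allocation is in the core

4


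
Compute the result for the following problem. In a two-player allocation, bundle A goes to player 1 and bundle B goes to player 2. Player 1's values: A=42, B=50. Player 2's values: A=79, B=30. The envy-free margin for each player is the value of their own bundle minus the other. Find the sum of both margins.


Step 1: Player 1's margin = v1(A) - v1(B) = 42 - 50 = -8
Step 2: Player 2's margin = v2(B) - v2(A) = 30 - 79 = -49
Step 3: Total margin = -8 + -49 = -57

-57


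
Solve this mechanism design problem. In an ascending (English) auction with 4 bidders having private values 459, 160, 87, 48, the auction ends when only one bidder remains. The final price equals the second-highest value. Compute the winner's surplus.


Step 1: Identify the highest value: 459
Step 2: Identify the second-highest value: 160
Step 3: The final price = second-highest value = 160
Step 4: Surplus = 459 - 160 = 299

299


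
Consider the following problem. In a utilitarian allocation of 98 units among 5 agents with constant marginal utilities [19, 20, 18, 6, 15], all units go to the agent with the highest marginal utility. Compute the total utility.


Step 1: The marginal utilities are [19, 20, 18, 6, 15]
Step 2: The highest marginal utility is 20
Step 3: All 98 units go to that agent
Step 4: Total utility = 20 * 98 = 1960

1960


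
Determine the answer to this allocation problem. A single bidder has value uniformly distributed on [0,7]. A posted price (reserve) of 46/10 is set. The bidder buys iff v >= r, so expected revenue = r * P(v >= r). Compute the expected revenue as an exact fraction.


Step 1: Posted price r = 23/5, value support [0,7]
Step 2: P(v >= r) = (7 - 23/5)/7 = 12/35
Step 3: Expected revenue = r * P(v >= r) = 23/5 * 12/35
Step 4: Revenue = 276/175

276/175


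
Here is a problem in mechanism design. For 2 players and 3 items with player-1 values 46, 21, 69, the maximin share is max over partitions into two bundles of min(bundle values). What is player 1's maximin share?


Step 1: Item values = 46, 21, 69
Step 2: Enumerate all 2-bundle partitions and take the smaller bundle:
  Partition 1: {46} vs {21,69} -> bundles 46, 90; min = 46
  Partition 2: {21} vs {46,69} -> bundles 21, 115; min = 21
  Partition 3: {69} vs {46,21} -> bundles 69, 67; min = 67
Step 3: MMS = max(46, 21, 67) = 67

67


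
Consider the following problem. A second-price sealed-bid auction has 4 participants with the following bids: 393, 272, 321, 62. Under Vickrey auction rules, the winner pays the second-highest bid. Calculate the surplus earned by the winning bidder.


Step 1: Sort bids in descending order: 393, 321, 272, 62
Step 2: The winning bid is the highest: 393
Step 3: The payment equals the second-highest bid: 321
Step 4: Surplus = winner's bid - payment = 393 - 321 = 72

72


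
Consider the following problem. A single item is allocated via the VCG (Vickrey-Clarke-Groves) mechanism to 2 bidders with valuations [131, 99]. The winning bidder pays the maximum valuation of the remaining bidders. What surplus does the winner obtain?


Step 1: The winner is the agent with the highest value: agent 0 with value 131
Step 2: Values of other agents: [99]
Step 3: VCG payment = max of others' values = 99
Step 4: Surplus = 131 - 99 = 32

32


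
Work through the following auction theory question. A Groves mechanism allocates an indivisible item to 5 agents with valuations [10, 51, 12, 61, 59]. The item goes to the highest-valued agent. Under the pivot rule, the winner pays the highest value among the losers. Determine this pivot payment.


Step 1: The efficient winner is agent 3 with value 61
Step 2: Other agents' values: [10, 51, 12, 59]
Step 3: Pivot payment = max(others) = 59
Step 4: The winner pays 59

59


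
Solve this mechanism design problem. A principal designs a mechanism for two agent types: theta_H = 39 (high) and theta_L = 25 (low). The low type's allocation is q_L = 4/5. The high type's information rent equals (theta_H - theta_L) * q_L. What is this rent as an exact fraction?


Step 1: theta_H - theta_L = 39 - 25 = 14
Step 2: Information rent = (theta_H - theta_L) * q_L
Step 3: = 14 * 4/5
Step 4: = 56/5

56/5


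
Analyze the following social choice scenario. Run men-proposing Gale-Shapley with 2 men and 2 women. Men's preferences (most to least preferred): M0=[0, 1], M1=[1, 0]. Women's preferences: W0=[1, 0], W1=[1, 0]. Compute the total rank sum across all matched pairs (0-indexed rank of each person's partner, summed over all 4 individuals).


Step 1: Run Gale-Shapley (men propose, women hold best offer):
  M0 proposes to W0; she accepts
  M1 proposes to W1; she accepts
Step 2: Final matching: W0-M0, W1-M1
Step 3: 0-indexed ranks (man's rank of his match, then woman's): 0 + 1 + 0 + 0
Step 4: Total rank sum = 1

1


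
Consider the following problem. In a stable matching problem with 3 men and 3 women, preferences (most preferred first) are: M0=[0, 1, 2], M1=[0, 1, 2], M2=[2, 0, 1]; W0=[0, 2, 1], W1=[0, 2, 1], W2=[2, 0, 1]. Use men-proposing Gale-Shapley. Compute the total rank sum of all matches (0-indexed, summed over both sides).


Step 1: Run Gale-Shapley (men propose, women hold best offer):
  M0 proposes to W0; she accepts
  M1 proposes to W0; rejected
  M1 proposes to W1; she accepts
  M2 proposes to W2; she accepts
Step 2: Final matching: W0-M0, W1-M1, W2-M2
Step 3: 0-indexed ranks (man's rank of his match, then woman's): 0 + 0 + 1 + 2 + 0 + 0
Step 4: Total rank sum = 3

3


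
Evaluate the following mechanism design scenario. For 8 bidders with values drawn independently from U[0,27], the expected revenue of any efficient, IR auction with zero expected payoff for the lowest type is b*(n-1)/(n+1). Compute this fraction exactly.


Step 1: By Revenue Equivalence, expected revenue = b*(n-1)/(n+1)
Step 2: Substituting n = 8, b = 27
Step 3: Revenue = 27*(8-1)/(8+1) = 27*7/9
Step 4: Revenue = 189/9 = 21

21


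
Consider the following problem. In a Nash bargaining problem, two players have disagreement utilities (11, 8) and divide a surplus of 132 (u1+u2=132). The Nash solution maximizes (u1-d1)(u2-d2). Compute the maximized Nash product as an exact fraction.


Step 1: The Nash solution splits surplus symmetrically above the disagreement point
Step 2: u1 = (total + d1 - d2)/2 = (132 + 11 - 8)/2 = 135/2
Step 3: u2 = (total - d1 + d2)/2 = (132 - 11 + 8)/2 = 129/2
Step 4: Nash product = (135/2 - 11) * (129/2 - 8)
Step 5: = 113/2 * 113/2 = 12769/4

12769/4


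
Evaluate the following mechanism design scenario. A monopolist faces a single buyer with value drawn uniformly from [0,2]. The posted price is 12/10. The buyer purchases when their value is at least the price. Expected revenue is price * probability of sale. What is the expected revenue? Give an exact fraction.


Step 1: Posted price r = 6/5, value support [0,2]
Step 2: P(v >= r) = (2 - 6/5)/2 = 2/5
Step 3: Expected revenue = r * P(v >= r) = 6/5 * 2/5
Step 4: Revenue = 12/25

12/25


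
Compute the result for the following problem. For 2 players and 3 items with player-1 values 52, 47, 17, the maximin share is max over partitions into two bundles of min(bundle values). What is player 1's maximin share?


Step 1: Item values = 52, 47, 17
Step 2: Enumerate all 2-bundle partitions and take the smaller bundle:
  Partition 1: {52} vs {47,17} -> bundles 52, 64; min = 52
  Partition 2: {47} vs {52,17} -> bundles 47, 69; min = 47
  Partition 3: {17} vs {52,47} -> bundles 17, 99; min = 17
Step 3: MMS = max(52, 47, 17) = 52

52


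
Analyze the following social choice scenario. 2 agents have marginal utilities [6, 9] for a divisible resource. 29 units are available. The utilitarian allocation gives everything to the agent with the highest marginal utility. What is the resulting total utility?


Step 1: The marginal utilities are [6, 9]
Step 2: The highest marginal utility is 9
Step 3: All 29 units go to that agent
Step 4: Total utility = 9 * 29 = 261

261


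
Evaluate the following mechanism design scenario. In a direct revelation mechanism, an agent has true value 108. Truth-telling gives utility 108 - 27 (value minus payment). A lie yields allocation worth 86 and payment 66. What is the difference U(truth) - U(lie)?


Step 1: U(truth) = value - payment = 108 - 27 = 81
Step 2: U(lie) = allocation - payment = 86 - 66 = 20
Step 3: IC gap = 81 - 20 = 61

61


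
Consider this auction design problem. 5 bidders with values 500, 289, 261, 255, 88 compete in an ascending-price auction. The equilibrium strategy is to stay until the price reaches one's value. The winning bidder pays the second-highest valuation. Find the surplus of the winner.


Step 1: Identify the highest value: 500
Step 2: Identify the second-highest value: 289
Step 3: The final price = second-highest value = 289
Step 4: Surplus = 500 - 289 = 211

211


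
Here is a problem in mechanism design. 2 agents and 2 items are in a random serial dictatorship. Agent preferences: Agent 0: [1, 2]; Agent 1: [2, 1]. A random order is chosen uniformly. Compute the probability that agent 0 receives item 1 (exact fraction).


Step 1: Agent 0 wants item 1
Step 2: There are 2 possible orderings of agents
Step 3: In 2 orderings, agent 0 gets item 1
Step 4: Probability = 2/2 = 1

1


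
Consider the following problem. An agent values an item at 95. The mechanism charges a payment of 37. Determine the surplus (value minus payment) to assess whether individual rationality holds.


Step 1: Surplus = value - payment = 95 - 37 = 58
Step 2: IR is satisfied (surplus >= 0)

58


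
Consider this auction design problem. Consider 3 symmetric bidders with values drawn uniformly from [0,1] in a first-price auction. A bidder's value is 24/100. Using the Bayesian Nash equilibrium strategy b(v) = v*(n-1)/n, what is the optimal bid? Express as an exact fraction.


Step 1: The symmetric BNE bidding function is b(v) = v * (n-1) / n
Step 2: Substitute v = 6/25 and n = 3
Step 3: b = 6/25 * 2/3
Step 4: b = 4/25

4/25


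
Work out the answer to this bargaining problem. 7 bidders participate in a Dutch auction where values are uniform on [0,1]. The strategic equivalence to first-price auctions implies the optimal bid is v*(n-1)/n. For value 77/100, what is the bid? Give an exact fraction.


Step 1: Dutch auctions are strategically equivalent to first-price auctions
Step 2: The equilibrium bid is b(v) = v*(n-1)/n
Step 3: b = 77/100 * 6/7
Step 4: b = 33/50

33/50


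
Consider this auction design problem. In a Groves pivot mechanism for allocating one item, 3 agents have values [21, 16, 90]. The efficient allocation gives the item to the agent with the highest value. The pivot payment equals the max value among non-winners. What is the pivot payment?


Step 1: The efficient winner is agent 2 with value 90
Step 2: Other agents' values: [21, 16]
Step 3: Pivot payment = max(others) = 21
Step 4: The winner pays 21

21


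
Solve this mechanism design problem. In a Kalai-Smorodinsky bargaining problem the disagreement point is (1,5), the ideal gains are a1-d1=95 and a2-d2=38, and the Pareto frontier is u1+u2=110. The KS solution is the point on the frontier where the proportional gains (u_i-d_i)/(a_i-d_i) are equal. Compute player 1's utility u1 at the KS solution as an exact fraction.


Step 1: At the KS point, (u1-d1)/r1 = (u2-d2)/r2 = t and u1+u2 = 110
Step 2: u1 = d1 + r1*t and u2 = d2 + r2*t, so (d1 + r1*t) + (d2 + r2*t) = 110
Step 3: t = (110 - 1 - 5)/(95 + 38) = 104/133
Step 4: u1 = d1 + r1*t = 1 + 95 * 104/133 = 527/7
Step 5: (Check: u2 = d2 + r2*t = 243/7; u1+u2 = 527/7 + 243/7 = 110, on the frontier.)

527/7


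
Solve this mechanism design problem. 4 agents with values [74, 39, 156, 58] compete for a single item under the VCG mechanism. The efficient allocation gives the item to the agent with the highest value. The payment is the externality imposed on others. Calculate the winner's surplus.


Step 1: The winner is the agent with the highest value: agent 2 with value 156
Step 2: Values of other agents: [74, 39, 58]
Step 3: VCG payment = max of others' values = 74
Step 4: Surplus = 156 - 74 = 82

82


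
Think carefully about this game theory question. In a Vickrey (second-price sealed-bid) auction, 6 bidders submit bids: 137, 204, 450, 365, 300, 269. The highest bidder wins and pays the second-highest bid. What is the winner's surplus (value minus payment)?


Step 1: Sort bids in descending order: 450, 365, 300, 269, 204, 137
Step 2: The winning bid is the highest: 450
Step 3: The payment equals the second-highest bid: 365
Step 4: Surplus = winner's bid - payment = 450 - 365 = 85

85


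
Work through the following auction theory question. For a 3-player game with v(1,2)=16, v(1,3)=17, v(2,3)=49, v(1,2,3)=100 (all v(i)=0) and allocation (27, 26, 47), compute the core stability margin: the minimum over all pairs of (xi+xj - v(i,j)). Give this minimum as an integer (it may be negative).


Step 1: Slack for coalition (1,2): x1+x2 - v12 = 53 - 16 = 37
Step 2: Slack for coalition (1,3): x1+x3 - v13 = 74 - 17 = 57
Step 3: Slack for coalition (2,3): x2+x3 - v23 = 73 - 49 = 24
Step 4: Minimum slack = min(37, 57, 24) = 24, attained by (2,3); no pair can gain by deviating, so the allocation is in the core

24


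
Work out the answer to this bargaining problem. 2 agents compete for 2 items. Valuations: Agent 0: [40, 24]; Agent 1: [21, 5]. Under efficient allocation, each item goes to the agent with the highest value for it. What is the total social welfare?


Step 1: For each item, find the maximum value among all agents.
Step 2: Item 0 -> Agent 0 (value 40)
Step 3: Item 1 -> Agent 0 (value 24)
Step 4: Total welfare = 40 + 24 = 64

64


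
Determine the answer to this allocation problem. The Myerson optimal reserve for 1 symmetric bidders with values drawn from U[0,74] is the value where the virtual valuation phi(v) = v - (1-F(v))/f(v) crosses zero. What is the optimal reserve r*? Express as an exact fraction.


Step 1: For U[0,74], F(v) = v/74 and f(v) = 1/74
Step 2: phi(v) = v - (1 - v/74)/(1/74) = v - (74 - v) = 2v - 74
Step 3: Set phi(r*) = 0: 2r* - 74 = 0
Step 4: r* = 74/2 = 37 (the number of bidders n = 1 does not enter)

37


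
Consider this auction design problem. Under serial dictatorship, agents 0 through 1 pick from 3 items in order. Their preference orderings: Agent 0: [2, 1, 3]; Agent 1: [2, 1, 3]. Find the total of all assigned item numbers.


Step 1: Agent 0 picks item 2
Step 2: Agent 1 picks item 1
Step 3: Sum = 2 + 1 = 3

3


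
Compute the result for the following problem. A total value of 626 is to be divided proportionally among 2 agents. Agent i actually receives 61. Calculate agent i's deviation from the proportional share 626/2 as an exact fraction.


Step 1: Proportional share = 626/2 = 313
Step 2: Agent's actual allocation = 61
Step 3: Excess = 61 - 313 = -252

-252


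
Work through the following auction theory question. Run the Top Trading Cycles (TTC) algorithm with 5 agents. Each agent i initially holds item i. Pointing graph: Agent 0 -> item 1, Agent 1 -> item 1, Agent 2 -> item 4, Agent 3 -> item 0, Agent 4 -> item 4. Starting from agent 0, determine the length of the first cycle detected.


Step 1: Trace the pointer graph from agent 0: 0 -> 1 -> 1
Step 2: A cycle is detected when we revisit agent 1
Step 3: The cycle is: 1 -> 1
Step 4: Cycle length = 1

1


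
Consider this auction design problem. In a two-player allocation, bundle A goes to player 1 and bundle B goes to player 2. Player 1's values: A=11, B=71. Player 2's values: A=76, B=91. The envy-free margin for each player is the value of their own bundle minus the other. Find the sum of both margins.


Step 1: Player 1's margin = v1(A) - v1(B) = 11 - 71 = -60
Step 2: Player 2's margin = v2(B) - v2(A) = 91 - 76 = 15
Step 3: Total margin = -60 + 15 = -45

-45


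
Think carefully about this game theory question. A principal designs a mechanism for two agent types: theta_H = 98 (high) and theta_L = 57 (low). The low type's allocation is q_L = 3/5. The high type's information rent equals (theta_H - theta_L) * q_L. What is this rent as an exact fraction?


Step 1: theta_H - theta_L = 98 - 57 = 41
Step 2: Information rent = (theta_H - theta_L) * q_L
Step 3: = 41 * 3/5
Step 4: = 123/5

123/5


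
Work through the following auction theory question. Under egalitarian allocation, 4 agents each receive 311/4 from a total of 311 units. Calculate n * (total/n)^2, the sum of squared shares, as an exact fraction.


Step 1: Each agent's share = 311/4
Step 2: Square of each share = (311/4)^2 = 96721/16
Step 3: Sum of squares = 4 * 96721/16 = 96721/4

96721/4


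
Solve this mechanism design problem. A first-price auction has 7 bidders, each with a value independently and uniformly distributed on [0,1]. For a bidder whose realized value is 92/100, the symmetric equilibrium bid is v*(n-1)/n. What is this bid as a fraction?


Step 1: The symmetric BNE bidding function is b(v) = v * (n-1) / n
Step 2: Substitute v = 23/25 and n = 7
Step 3: b = 23/25 * 6/7
Step 4: b = 138/175

138/175


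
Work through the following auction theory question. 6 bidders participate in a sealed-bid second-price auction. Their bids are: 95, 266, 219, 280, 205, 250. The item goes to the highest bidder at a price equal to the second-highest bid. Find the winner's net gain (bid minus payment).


Step 1: Sort bids in descending order: 280, 266, 250, 219, 205, 95
Step 2: The winning bid is the highest: 280
Step 3: The payment equals the second-highest bid: 266
Step 4: Surplus = winner's bid - payment = 280 - 266 = 14

14


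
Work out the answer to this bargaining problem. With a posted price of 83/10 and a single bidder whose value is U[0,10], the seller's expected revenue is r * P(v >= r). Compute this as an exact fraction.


Step 1: Posted price r = 83/10, value support [0,10]
Step 2: P(v >= r) = (10 - 83/10)/10 = 17/100
Step 3: Expected revenue = r * P(v >= r) = 83/10 * 17/100
Step 4: Revenue = 1411/1000

1411/1000


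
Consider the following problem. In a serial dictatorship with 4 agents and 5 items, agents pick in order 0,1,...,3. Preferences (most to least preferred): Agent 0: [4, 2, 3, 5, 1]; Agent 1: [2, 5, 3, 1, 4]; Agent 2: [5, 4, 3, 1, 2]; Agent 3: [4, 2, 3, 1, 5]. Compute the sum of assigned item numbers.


Step 1: Agent 0 picks item 4
Step 2: Agent 1 picks item 2
Step 3: Agent 2 picks item 5
Step 4: Agent 3 picks item 3
Step 5: Sum = 4 + 2 + 5 + 3 = 14

14


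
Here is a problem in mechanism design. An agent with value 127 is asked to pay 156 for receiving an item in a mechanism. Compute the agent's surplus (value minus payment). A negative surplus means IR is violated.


Step 1: Surplus = value - payment = 127 - 156 = -29
Step 2: IR is violated (surplus < 0)

-29


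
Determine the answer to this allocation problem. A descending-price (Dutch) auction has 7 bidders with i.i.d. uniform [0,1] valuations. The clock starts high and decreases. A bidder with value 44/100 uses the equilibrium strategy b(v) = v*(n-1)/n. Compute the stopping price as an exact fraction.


Step 1: Dutch auctions are strategically equivalent to first-price auctions
Step 2: The equilibrium bid is b(v) = v*(n-1)/n
Step 3: b = 11/25 * 6/7
Step 4: b = 66/175

66/175


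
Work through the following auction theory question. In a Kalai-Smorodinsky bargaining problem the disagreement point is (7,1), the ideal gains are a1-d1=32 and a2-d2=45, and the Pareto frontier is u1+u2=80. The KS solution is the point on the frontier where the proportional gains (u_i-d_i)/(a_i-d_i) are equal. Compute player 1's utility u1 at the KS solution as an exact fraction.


Step 1: At the KS point, (u1-d1)/r1 = (u2-d2)/r2 = t and u1+u2 = 80
Step 2: u1 = d1 + r1*t and u2 = d2 + r2*t, so (d1 + r1*t) + (d2 + r2*t) = 80
Step 3: t = (80 - 7 - 1)/(32 + 45) = 72/77
Step 4: u1 = d1 + r1*t = 7 + 32 * 72/77 = 2843/77
Step 5: (Check: u2 = d2 + r2*t = 3317/77; u1+u2 = 2843/77 + 3317/77 = 80, on the frontier.)

2843/77


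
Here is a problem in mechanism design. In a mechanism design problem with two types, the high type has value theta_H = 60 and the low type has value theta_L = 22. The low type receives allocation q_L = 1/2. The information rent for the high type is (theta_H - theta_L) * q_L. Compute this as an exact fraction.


Step 1: theta_H - theta_L = 60 - 22 = 38
Step 2: Information rent = (theta_H - theta_L) * q_L
Step 3: = 38 * 1/2
Step 4: = 19

19


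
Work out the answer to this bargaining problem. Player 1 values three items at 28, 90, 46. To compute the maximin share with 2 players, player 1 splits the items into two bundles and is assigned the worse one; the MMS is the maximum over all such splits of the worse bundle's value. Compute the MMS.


Step 1: Item values = 28, 90, 46
Step 2: Enumerate all 2-bundle partitions and take the smaller bundle:
  Partition 1: {28} vs {90,46} -> bundles 28, 136; min = 28
  Partition 2: {90} vs {28,46} -> bundles 90, 74; min = 74
  Partition 3: {46} vs {28,90} -> bundles 46, 118; min = 46
Step 3: MMS = max(28, 74, 46) = 74

74


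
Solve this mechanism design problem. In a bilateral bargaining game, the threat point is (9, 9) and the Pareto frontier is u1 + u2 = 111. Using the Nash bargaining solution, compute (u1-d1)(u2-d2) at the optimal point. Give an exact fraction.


Step 1: The Nash solution splits surplus symmetrically above the disagreement point
Step 2: u1 = (total + d1 - d2)/2 = (111 + 9 - 9)/2 = 111/2
Step 3: u2 = (total - d1 + d2)/2 = (111 - 9 + 9)/2 = 111/2
Step 4: Nash product = (111/2 - 9) * (111/2 - 9)
Step 5: = 93/2 * 93/2 = 8649/4

8649/4


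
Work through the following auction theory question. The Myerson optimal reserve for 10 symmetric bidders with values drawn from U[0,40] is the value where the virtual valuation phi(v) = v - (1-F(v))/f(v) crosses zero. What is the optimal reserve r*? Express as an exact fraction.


Step 1: For U[0,40], F(v) = v/40 and f(v) = 1/40
Step 2: phi(v) = v - (1 - v/40)/(1/40) = v - (40 - v) = 2v - 40
Step 3: Set phi(r*) = 0: 2r* - 40 = 0
Step 4: r* = 40/2 = 20 (the number of bidders n = 10 does not enter)

20


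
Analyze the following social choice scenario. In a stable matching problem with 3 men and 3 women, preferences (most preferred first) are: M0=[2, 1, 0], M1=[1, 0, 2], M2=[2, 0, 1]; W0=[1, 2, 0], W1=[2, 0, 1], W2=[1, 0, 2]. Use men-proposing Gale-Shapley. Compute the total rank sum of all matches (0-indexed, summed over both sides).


Step 1: Run Gale-Shapley (men propose, women hold best offer):
  M0 proposes to W2; she accepts
  M1 proposes to W1; she accepts
  M2 proposes to W2; rejected
  M2 proposes to W0; she accepts
Step 2: Final matching: W0-M2, W1-M1, W2-M0
Step 3: 0-indexed ranks (man's rank of his match, then woman's): 1 + 1 + 0 + 2 + 0 + 1
Step 4: Total rank sum = 5

5


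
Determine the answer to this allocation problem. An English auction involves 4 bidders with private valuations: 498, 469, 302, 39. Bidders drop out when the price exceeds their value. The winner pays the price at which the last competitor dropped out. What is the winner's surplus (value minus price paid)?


Step 1: Identify the highest value: 498
Step 2: Identify the second-highest value: 469
Step 3: The final price = second-highest value = 469
Step 4: Surplus = 498 - 469 = 29

29


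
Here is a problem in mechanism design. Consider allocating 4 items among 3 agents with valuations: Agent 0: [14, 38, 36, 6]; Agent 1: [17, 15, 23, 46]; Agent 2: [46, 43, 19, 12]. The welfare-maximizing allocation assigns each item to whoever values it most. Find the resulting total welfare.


Step 1: For each item, find the maximum value among all agents.
Step 2: Item 0 -> Agent 2 (value 46)
Step 3: Item 1 -> Agent 2 (value 43)
Step 4: Item 2 -> Agent 0 (value 36)
Step 5: Item 3 -> Agent 1 (value 46)
Step 6: Total welfare = 46 + 43 + 36 + 46 = 171

171


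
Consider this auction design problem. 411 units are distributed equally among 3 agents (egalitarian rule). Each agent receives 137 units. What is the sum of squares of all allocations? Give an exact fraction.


Step 1: Each agent's share = 411/3 = 137
Step 2: Square of each share = (137)^2 = 18769
Step 3: Sum of squares = 3 * 18769 = 56307

56307


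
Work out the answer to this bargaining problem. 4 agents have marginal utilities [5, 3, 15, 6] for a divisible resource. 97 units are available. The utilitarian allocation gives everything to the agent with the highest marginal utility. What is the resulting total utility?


Step 1: The marginal utilities are [5, 3, 15, 6]
Step 2: The highest marginal utility is 15
Step 3: All 97 units go to that agent
Step 4: Total utility = 15 * 97 = 1455

1455


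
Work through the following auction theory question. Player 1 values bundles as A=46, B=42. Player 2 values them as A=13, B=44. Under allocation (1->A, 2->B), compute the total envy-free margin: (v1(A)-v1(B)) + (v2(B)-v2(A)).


Step 1: Player 1's margin = v1(A) - v1(B) = 46 - 42 = 4
Step 2: Player 2's margin = v2(B) - v2(A) = 44 - 13 = 31
Step 3: Total margin = 4 + 31 = 35

35


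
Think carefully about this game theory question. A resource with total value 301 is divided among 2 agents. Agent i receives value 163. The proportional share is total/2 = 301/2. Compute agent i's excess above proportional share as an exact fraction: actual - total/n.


Step 1: Proportional share = 301/2
Step 2: Agent's actual allocation = 163
Step 3: Excess = 163 - 301/2 = 25/2

25/2


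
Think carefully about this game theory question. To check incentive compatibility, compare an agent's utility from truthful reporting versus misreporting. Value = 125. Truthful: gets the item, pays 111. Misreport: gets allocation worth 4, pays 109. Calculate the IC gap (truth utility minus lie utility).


Step 1: U(truth) = value - payment = 125 - 111 = 14
Step 2: U(lie) = allocation - payment = 4 - 109 = -105
Step 3: IC gap = 14 - (-105) = 119

119


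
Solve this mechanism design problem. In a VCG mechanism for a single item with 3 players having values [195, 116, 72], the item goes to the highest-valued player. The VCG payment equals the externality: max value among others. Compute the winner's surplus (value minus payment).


Step 1: The winner is the agent with the highest value: agent 0 with value 195
Step 2: Values of other agents: [116, 72]
Step 3: VCG payment = max of others' values = 116
Step 4: Surplus = 195 - 116 = 79

79


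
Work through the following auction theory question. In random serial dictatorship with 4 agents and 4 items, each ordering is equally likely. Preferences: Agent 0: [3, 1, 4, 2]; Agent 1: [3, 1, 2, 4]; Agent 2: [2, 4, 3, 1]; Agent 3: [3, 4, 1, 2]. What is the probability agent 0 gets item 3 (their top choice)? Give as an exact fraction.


Step 1: Agent 0 wants item 3
Step 2: There are 24 possible orderings of agents
Step 3: In 8 orderings, agent 0 gets item 3
Step 4: Probability = 8/24 = 1/3

1/3


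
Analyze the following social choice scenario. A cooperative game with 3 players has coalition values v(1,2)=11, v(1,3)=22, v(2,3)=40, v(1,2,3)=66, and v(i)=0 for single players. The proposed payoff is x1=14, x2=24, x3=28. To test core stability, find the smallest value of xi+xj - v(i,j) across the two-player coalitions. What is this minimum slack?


Step 1: Slack for coalition (1,2): x1+x2 - v12 = 38 - 11 = 27
Step 2: Slack for coalition (1,3): x1+x3 - v13 = 42 - 22 = 20
Step 3: Slack for coalition (2,3): x2+x3 - v23 = 52 - 40 = 12
Step 4: Minimum slack = min(27, 20, 12) = 12, attained by (2,3); no pair can gain by deviating, so the allocation is in the core

12


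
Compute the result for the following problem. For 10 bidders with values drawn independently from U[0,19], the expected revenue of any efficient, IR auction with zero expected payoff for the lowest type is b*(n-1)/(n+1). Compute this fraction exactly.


Step 1: By Revenue Equivalence, expected revenue = b*(n-1)/(n+1)
Step 2: Substituting n = 10, b = 19
Step 3: Revenue = 19*(10-1)/(10+1) = 19*9/11
Step 4: Revenue = 171/11

171/11


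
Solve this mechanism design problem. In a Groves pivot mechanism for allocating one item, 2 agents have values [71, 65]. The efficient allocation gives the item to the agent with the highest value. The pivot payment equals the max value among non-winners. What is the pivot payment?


Step 1: The efficient winner is agent 0 with value 71
Step 2: Other agents' values: [65]
Step 3: Pivot payment = max(others) = 65
Step 4: The winner pays 65

65


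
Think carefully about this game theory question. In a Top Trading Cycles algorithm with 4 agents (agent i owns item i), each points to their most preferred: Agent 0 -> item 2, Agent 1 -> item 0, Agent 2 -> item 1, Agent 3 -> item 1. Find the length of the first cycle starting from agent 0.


Step 1: Trace the pointer graph from agent 0: 0 -> 2 -> 1 -> 0
Step 2: A cycle is detected when we revisit agent 0
Step 3: The cycle is: 0 -> 2 -> 1 -> 0
Step 4: Cycle length = 3

3


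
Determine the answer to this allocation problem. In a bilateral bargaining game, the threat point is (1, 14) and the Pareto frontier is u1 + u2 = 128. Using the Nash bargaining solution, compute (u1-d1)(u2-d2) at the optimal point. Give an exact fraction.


Step 1: The Nash solution splits surplus symmetrically above the disagreement point
Step 2: u1 = (total + d1 - d2)/2 = (128 + 1 - 14)/2 = 115/2
Step 3: u2 = (total - d1 + d2)/2 = (128 - 1 + 14)/2 = 141/2
Step 4: Nash product = (115/2 - 1) * (141/2 - 14)
Step 5: = 113/2 * 113/2 = 12769/4

12769/4


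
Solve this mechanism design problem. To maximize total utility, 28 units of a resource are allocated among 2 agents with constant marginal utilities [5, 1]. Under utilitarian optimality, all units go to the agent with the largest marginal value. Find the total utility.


Step 1: The marginal utilities are [5, 1]
Step 2: The highest marginal utility is 5
Step 3: All 28 units go to that agent
Step 4: Total utility = 5 * 28 = 140

140


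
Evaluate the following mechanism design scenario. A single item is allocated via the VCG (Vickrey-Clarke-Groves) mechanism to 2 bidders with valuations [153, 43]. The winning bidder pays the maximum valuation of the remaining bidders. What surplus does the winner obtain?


Step 1: The winner is the agent with the highest value: agent 0 with value 153
Step 2: Values of other agents: [43]
Step 3: VCG payment = max of others' values = 43
Step 4: Surplus = 153 - 43 = 110

110


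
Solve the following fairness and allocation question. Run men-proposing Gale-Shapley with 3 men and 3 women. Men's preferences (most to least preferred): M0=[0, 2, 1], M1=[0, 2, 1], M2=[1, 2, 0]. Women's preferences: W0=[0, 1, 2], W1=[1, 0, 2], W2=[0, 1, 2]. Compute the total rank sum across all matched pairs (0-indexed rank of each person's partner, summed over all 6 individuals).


Step 1: Run Gale-Shapley (men propose, women hold best offer):
  M0 proposes to W0; she accepts
  M1 proposes to W0; rejected
  M1 proposes to W2; she accepts
  M2 proposes to W1; she accepts
Step 2: Final matching: W0-M0, W1-M2, W2-M1
Step 3: 0-indexed ranks (man's rank of his match, then woman's): 0 + 0 + 0 + 2 + 1 + 1
Step 4: Total rank sum = 4

4


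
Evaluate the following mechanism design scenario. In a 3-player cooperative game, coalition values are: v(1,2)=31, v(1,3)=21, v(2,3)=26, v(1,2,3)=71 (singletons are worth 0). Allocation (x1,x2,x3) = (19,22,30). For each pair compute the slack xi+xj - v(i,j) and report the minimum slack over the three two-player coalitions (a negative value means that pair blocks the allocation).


Step 1: Slack for coalition (1,2): x1+x2 - v12 = 41 - 31 = 10
Step 2: Slack for coalition (1,3): x1+x3 - v13 = 49 - 21 = 28
Step 3: Slack for coalition (2,3): x2+x3 - v23 = 52 - 26 = 26
Step 4: Minimum slack = min(10, 28, 26) = 10, attained by (1,2); no pair can gain by deviating, so the allocation is in the core

10


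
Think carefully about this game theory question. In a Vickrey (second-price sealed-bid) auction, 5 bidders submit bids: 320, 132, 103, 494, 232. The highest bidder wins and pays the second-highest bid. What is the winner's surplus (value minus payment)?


Step 1: Sort bids in descending order: 494, 320, 232, 132, 103
Step 2: The winning bid is the highest: 494
Step 3: The payment equals the second-highest bid: 320
Step 4: Surplus = winner's bid - payment = 494 - 320 = 174

174


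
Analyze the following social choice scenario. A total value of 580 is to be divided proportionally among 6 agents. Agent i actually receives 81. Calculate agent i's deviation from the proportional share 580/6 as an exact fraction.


Step 1: Proportional share = 580/6 = 290/3
Step 2: Agent's actual allocation = 81
Step 3: Excess = 81 - 290/3 = -47/3

-47/3


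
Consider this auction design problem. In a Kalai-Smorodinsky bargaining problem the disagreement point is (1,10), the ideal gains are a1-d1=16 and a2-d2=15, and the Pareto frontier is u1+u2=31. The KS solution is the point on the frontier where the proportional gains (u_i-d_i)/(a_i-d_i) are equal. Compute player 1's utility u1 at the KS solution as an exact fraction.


Step 1: At the KS point, (u1-d1)/r1 = (u2-d2)/r2 = t and u1+u2 = 31
Step 2: u1 = d1 + r1*t and u2 = d2 + r2*t, so (d1 + r1*t) + (d2 + r2*t) = 31
Step 3: t = (31 - 1 - 10)/(16 + 15) = 20/31
Step 4: u1 = d1 + r1*t = 1 + 16 * 20/31 = 351/31
Step 5: (Check: u2 = d2 + r2*t = 610/31; u1+u2 = 351/31 + 610/31 = 31, on the frontier.)

351/31


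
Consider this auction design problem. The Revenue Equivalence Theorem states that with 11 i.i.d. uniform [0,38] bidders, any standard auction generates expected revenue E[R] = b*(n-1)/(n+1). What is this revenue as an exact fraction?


Step 1: By Revenue Equivalence, expected revenue = b*(n-1)/(n+1)
Step 2: Substituting n = 11, b = 38
Step 3: Revenue = 38*(11-1)/(11+1) = 38*10/12
Step 4: Revenue = 380/12 = 95/3

95/3


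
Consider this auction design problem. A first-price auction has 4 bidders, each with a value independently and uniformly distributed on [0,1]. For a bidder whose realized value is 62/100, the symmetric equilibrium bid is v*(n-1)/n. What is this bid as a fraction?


Step 1: The symmetric BNE bidding function is b(v) = v * (n-1) / n
Step 2: Substitute v = 31/50 and n = 4
Step 3: b = 31/50 * 3/4
Step 4: b = 93/200

93/200


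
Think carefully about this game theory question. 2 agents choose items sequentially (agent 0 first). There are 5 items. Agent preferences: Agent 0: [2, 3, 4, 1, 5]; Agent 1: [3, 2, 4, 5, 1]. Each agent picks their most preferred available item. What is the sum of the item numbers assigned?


Step 1: Agent 0 picks item 2
Step 2: Agent 1 picks item 3
Step 3: Sum = 2 + 3 = 5

5


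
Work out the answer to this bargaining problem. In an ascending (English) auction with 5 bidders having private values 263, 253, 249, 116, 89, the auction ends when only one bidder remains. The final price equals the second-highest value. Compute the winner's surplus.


Step 1: Identify the highest value: 263
Step 2: Identify the second-highest value: 253
Step 3: The final price = second-highest value = 253
Step 4: Surplus = 263 - 253 = 10

10


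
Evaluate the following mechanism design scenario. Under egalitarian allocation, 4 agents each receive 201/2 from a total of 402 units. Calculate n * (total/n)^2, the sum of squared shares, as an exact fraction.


Step 1: Each agent's share = 402/4 = 201/2
Step 2: Square of each share = (201/2)^2 = 40401/4
Step 3: Sum of squares = 4 * 40401/4 = 40401

40401


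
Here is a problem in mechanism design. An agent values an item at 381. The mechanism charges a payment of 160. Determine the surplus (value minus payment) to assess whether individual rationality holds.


Step 1: Surplus = value - payment = 381 - 160 = 221
Step 2: IR is satisfied (surplus >= 0)

221


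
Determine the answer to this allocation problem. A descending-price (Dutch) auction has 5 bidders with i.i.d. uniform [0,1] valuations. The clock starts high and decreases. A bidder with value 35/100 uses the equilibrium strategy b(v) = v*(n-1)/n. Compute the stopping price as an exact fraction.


Step 1: Dutch auctions are strategically equivalent to first-price auctions
Step 2: The equilibrium bid is b(v) = v*(n-1)/n
Step 3: b = 7/20 * 4/5
Step 4: b = 7/25

7/25


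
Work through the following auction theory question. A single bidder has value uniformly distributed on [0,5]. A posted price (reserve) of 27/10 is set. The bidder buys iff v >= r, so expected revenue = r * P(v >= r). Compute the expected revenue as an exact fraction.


Step 1: Posted price r = 27/10, value support [0,5]
Step 2: P(v >= r) = (5 - 27/10)/5 = 23/50
Step 3: Expected revenue = r * P(v >= r) = 27/10 * 23/50
Step 4: Revenue = 621/500

621/500


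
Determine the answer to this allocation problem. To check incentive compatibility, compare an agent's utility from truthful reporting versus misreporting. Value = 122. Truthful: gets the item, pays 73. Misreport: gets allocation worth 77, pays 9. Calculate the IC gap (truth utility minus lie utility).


Step 1: U(truth) = value - payment = 122 - 73 = 49
Step 2: U(lie) = allocation - payment = 77 - 9 = 68
Step 3: IC gap = 49 - 68 = -19

-19


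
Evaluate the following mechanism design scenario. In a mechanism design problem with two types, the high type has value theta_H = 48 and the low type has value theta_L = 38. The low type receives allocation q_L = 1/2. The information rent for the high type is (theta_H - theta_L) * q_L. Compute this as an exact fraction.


Step 1: theta_H - theta_L = 48 - 38 = 10
Step 2: Information rent = (theta_H - theta_L) * q_L
Step 3: = 10 * 1/2
Step 4: = 5

5
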